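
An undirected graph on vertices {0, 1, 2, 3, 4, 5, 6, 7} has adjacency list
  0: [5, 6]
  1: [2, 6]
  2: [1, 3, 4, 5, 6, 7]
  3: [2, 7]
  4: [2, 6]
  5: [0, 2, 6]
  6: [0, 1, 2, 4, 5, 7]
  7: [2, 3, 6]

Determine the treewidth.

A width-2 tree decomposition is:
Bags: B1 = {2, 6, 7}  B2 = {2, 4, 6}  B3 = {2, 5, 6}  B4 = {2, 3, 7}  B5 = {1, 2, 6}  B6 = {0, 5, 6}
Tree: B1–B2, B2–B3, B1–B4, B2–B5, B3–B6
Each bag holds 3 vertices, so the decomposition has width 2, which upper-bounds the treewidth. Conversely, {0, 5, 6} is a clique of size 3, and the vertices of any clique must share a bag in every tree decomposition; so some bag has ≥ 3 vertices and tw(G) ≥ 2. Combining the bounds, tw(G) = 2.

2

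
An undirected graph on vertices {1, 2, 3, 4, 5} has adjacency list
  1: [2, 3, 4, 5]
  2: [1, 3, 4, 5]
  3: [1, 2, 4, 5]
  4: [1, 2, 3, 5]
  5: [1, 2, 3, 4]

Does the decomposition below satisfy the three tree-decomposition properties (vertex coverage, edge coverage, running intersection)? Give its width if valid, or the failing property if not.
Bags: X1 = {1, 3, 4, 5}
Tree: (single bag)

No — vertex 2 appears in no bag.

A tree decomposition must satisfy three properties: every vertex lies in some bag; for every edge, both endpoints lie together in some bag; and for every vertex, the bags containing it form a connected subtree. Here vertex 2 appears in no bag, so the decomposition is invalid.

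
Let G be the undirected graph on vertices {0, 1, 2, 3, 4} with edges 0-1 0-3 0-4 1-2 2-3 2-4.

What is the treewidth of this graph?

2

A width-2 tree decomposition is:
Bags: B1 = {0, 2, 3}  B2 = {0, 1, 2}  B3 = {0, 2, 4}
Tree: B1–B2, B2–B3
Every bag has size at most 3, so the width is 3 − 1 = 2 and tw(G) ≤ 2. Since 0–3–2–1–0 is a cycle in G, G is not acyclic. Forests are exactly the graphs of treewidth ≤ 1, so tw(G) ≥ 2. Combining the bounds, tw(G) = 2.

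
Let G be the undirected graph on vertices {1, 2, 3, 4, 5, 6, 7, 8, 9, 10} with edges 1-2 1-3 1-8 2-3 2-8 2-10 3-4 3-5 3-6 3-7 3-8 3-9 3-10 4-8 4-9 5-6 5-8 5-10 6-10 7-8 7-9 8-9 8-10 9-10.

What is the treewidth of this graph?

A width-3 tree decomposition is:
Bags: B1 = {3, 5, 8, 10}  B2 = {2, 3, 8, 10}  B3 = {3, 8, 9, 10}  B4 = {3, 4, 8, 9}  B5 = {3, 7, 8, 9}  B6 = {1, 2, 3, 8}  B7 = {3, 5, 6, 10}
Tree: B1–B2, B2–B3, B3–B4, B4–B5, B2–B6, B1–B7
The largest bag has 4 vertices, giving width 3; this decomposition certifies tw(G) ≤ 3. On the other hand G contains the 4-clique {1, 2, 3, 8}. A clique must lie in a single bag of any decomposition, so no decomposition can have width below 3. The upper and lower bounds meet at 3, so that is the treewidth.

3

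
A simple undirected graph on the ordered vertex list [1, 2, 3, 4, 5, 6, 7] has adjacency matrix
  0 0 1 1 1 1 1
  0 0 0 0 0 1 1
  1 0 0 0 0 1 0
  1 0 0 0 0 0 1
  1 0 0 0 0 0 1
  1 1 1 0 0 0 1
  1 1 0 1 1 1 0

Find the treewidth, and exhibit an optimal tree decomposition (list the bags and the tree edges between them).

Treewidth 2.
One such decomposition:
Bags: B1 = {1, 4, 7}  B2 = {1, 6, 7}  B3 = {2, 6, 7}  B4 = {1, 5, 7}  B5 = {1, 3, 6}
Tree: B1–B2, B2–B3, B1–B4, B2–B5

The largest bag has 3 vertices, giving width 2; this decomposition certifies tw(G) ≤ 2. On the other hand G contains the 3-clique {1, 3, 6}. A clique must lie in a single bag of any decomposition, so no decomposition can have width below 2. Combining the bounds, tw(G) = 2.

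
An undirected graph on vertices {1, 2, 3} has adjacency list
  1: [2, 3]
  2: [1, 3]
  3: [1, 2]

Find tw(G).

2

A width-2 tree decomposition is:
Bags: B1 = {1, 2, 3}
Tree: (single bag)
With just one bag of size 3, the width is 3 − 1 = 2, so tw(G) ≤ 2. Conversely, {1, 2, 3} is a clique of size 3, and the vertices of any clique must share a bag in every tree decomposition; so some bag has ≥ 3 vertices and tw(G) ≥ 2. Therefore the treewidth is 2.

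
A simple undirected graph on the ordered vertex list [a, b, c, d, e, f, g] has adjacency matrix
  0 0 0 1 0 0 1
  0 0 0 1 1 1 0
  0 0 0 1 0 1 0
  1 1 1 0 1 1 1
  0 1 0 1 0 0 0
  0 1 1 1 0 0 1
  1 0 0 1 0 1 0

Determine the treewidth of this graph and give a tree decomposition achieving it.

Each bag holds 3 vertices, so the decomposition has width 2, which upper-bounds the treewidth. For the lower bound, the 3 vertices {a, d, g} are pairwise adjacent, and any tree decomposition puts a clique entirely inside one bag — forcing width ≥ 2. Therefore the treewidth is 2.

Treewidth 2.
One optimal decomposition is:
Bags: B1 = {c, d, f}  B2 = {d, f, g}  B3 = {b, d, f}  B4 = {b, d, e}  B5 = {a, d, g}
Tree: B1–B2, B1–B3, B3–B4, B2–B5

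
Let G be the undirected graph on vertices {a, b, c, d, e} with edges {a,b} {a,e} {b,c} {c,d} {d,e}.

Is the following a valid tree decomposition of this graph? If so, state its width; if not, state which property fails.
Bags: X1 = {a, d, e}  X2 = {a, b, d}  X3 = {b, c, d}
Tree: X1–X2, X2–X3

Yes; width 2.

Vertex coverage: the bags together contain {a, b, c, d, e}, the full vertex set. Edge coverage: each edge of G has both endpoints in at least one bag. Running intersection: for every vertex, the bags containing it form a connected subtree. All three properties hold, so this is a valid tree decomposition of width max|bag| − 1 = 2, and hence tw(G) ≤ 2.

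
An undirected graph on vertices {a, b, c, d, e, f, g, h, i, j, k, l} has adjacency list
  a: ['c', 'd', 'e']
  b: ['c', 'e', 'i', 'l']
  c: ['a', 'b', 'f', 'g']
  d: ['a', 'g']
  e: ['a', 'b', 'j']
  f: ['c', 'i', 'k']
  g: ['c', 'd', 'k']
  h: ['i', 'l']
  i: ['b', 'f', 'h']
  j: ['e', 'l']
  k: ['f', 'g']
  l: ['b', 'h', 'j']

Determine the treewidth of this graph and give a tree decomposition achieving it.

Every bag has size at most 4, so the width is 4 − 1 = 3 and tw(G) ≤ 3. For the lower bound: the 4 vertex sets {d,g,k}, {a}, {c}, {b,e,f,i} are disjoint, each induces a connected subgraph, and every pair is joined by at least one edge of G. Contracting each set to a single vertex therefore yields K_{4} as a minor, and since treewidth is minor-monotone, tw(G) ≥ tw(K_{4}) = 3. Combining the bounds, tw(G) = 3.

Treewidth 3.
Bags: B1 = {a, d, g, k}  B2 = {a, c, g, k}  B3 = {a, c, f, k}  B4 = {a, c, e, f}  B5 = {b, c, e, f}  B6 = {b, e, f, i}  B7 = {b, e, i, j}  B8 = {b, i, j, l}  B9 = {h, i, j, l}
Tree: B1–B2, B2–B3, B3–B4, B4–B5, B5–B6, B6–B7, B7–B8, B8–B9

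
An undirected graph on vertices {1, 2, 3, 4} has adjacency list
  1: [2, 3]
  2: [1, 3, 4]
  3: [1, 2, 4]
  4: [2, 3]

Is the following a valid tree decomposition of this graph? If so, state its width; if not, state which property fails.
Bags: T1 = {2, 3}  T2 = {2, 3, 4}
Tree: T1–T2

No — vertex 1 appears in no bag.

A tree decomposition must satisfy three properties: every vertex lies in some bag; for every edge, both endpoints lie together in some bag; and for every vertex, the bags containing it form a connected subtree. Here vertex 1 appears in no bag, so the decomposition is invalid.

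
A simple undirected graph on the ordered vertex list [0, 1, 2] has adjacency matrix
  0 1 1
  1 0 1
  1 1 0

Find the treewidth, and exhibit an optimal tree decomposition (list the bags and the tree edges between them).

Treewidth 2.
One such decomposition:
Bags: B1 = {0, 1, 2}
Tree: (single bag)

With just one bag of size 3, the width is 3 − 1 = 2, so tw(G) ≤ 2. On the other hand G contains the 3-clique {0, 1, 2}. A clique must lie in a single bag of any decomposition, so no decomposition can have width below 2. Combining the bounds, tw(G) = 2.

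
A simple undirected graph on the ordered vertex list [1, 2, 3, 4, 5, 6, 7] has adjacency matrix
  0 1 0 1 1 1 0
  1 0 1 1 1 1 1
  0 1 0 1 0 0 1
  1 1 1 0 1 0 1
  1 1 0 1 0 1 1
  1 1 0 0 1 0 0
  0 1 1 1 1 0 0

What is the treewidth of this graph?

3

A width-3 tree decomposition is:
Bags: B1 = {1, 2, 4, 5}  B2 = {1, 2, 5, 6}  B3 = {2, 4, 5, 7}  B4 = {2, 3, 4, 7}
Tree: B1–B2, B1–B3, B3–B4
The largest bag has 4 vertices, giving width 3; this decomposition certifies tw(G) ≤ 3. For the lower bound, the 4 vertices {2, 3, 4, 7} are pairwise adjacent, and any tree decomposition puts a clique entirely inside one bag — forcing width ≥ 3. Hence tw(G) = 3 exactly.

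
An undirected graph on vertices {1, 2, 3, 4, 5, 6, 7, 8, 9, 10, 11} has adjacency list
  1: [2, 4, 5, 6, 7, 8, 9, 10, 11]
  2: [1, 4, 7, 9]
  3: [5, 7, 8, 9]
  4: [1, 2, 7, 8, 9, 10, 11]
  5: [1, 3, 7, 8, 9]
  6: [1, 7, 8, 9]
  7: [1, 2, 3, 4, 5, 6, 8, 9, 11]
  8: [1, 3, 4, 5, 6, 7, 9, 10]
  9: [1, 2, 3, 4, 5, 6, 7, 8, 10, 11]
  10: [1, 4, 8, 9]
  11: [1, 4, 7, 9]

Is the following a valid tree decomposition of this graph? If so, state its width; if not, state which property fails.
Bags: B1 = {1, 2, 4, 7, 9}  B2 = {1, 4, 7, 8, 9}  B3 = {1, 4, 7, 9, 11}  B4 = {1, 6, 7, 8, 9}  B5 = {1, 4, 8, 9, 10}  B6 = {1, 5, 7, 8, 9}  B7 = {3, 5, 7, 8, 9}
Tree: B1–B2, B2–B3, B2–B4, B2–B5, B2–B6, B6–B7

Vertex coverage: the bags together contain {1, 2, 3, 4, 5, 6, 7, 8, 9, 10, 11}, the full vertex set. Edge coverage: each edge of G has both endpoints in at least one bag. Running intersection: for every vertex, the bags containing it form a connected subtree. All three properties hold, so this is a valid tree decomposition of width max|bag| − 1 = 4, and hence tw(G) ≤ 4.

Yes; width 4.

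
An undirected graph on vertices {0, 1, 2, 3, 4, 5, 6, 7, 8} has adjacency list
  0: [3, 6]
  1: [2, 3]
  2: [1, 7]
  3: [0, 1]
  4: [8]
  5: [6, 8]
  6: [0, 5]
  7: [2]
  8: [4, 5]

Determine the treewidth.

A width-1 tree decomposition is:
Bags: B1 = {4, 8}  B2 = {5, 8}  B3 = {5, 6}  B4 = {0, 6}  B5 = {0, 3}  B6 = {1, 3}  B7 = {1, 2}  B8 = {2, 7}
Tree: B1–B2, B2–B3, B3–B4, B4–B5, B5–B6, B6–B7, B7–B8
Every bag has size at most 2, so the width is 2 − 1 = 1 and tw(G) ≤ 1. Since G has at least one edge (e.g. 4–8), it is not an edgeless graph, so tw(G) ≥ 1. The upper and lower bounds meet at 1, so that is the treewidth.

1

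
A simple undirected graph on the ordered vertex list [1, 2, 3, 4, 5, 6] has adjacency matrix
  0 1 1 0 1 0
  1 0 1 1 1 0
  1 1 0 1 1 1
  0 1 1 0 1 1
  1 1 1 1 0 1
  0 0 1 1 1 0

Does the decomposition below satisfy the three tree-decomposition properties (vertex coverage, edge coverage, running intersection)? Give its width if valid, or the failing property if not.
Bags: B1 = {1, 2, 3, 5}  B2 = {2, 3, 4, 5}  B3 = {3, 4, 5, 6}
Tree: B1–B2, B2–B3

Vertex coverage: the bags together contain {1, 2, 3, 4, 5, 6}, the full vertex set. Edge coverage: each edge of G has both endpoints in at least one bag. Running intersection: for every vertex, the bags containing it form a connected subtree. All three properties hold, so this is a valid tree decomposition of width max|bag| − 1 = 3, and hence tw(G) ≤ 3.

Yes; width 3.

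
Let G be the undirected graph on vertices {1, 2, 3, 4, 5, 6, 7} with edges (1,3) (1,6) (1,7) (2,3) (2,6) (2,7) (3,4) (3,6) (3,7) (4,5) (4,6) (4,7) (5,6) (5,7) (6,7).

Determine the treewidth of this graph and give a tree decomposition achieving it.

Treewidth 3.
One such decomposition:
Bags: B1 = {1, 3, 6, 7}  B2 = {3, 4, 6, 7}  B3 = {4, 5, 6, 7}  B4 = {2, 3, 6, 7}
Tree: B1–B2, B2–B3, B2–B4

Every bag has size at most 4, so the width is 4 − 1 = 3 and tw(G) ≤ 3. Conversely, {1, 3, 6, 7} is a clique of size 4, and the vertices of any clique must share a bag in every tree decomposition; so some bag has ≥ 4 vertices and tw(G) ≥ 3. Hence tw(G) = 3 exactly.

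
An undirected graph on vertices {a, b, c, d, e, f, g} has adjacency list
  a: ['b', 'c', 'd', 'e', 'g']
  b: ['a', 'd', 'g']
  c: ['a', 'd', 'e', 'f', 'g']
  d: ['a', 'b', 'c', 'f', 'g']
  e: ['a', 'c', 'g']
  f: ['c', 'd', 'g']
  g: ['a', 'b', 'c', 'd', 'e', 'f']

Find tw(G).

A width-3 tree decomposition is:
Bags: B1 = {a, c, d, g}  B2 = {a, c, e, g}  B3 = {c, d, f, g}  B4 = {a, b, d, g}
Tree: B1–B2, B1–B3, B1–B4
Each bag holds 4 vertices, so the decomposition has width 3, which upper-bounds the treewidth. For the lower bound, the 4 vertices {c, d, f, g} are pairwise adjacent, and any tree decomposition puts a clique entirely inside one bag — forcing width ≥ 3. The upper and lower bounds meet at 3, so that is the treewidth.

3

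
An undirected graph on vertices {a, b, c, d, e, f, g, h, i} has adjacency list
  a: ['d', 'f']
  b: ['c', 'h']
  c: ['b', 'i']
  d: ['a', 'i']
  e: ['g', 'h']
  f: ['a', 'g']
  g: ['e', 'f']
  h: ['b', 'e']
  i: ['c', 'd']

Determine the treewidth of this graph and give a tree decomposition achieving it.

Every bag has size at most 3, so the width is 3 − 1 = 2 and tw(G) ≤ 2. For the lower bound, G contains the cycle b–h–e–g–f–a–d–i–c–b, so G is not a forest; only forests have treewidth ≤ 1, hence tw(G) ≥ 2. Hence tw(G) = 2 exactly.

Treewidth 2.
One such decomposition:
Bags: B1 = {b, e, h}  B2 = {b, e, g}  B3 = {b, f, g}  B4 = {a, b, f}  B5 = {a, b, d}  B6 = {b, d, i}  B7 = {b, c, i}
Tree: B1–B2, B2–B3, B3–B4, B4–B5, B5–B6, B6–B7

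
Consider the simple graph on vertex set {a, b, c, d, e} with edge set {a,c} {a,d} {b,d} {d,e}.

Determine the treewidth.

1

A width-1 tree decomposition is:
Bags: B1 = {b, d}  B2 = {d, e}  B3 = {a, d}  B4 = {a, c}
Tree: B1–B2, B2–B3, B3–B4
The largest bag has 2 vertices, giving width 1; this decomposition certifies tw(G) ≤ 1. Since G has at least one edge (e.g. d–b), it is not an edgeless graph, so tw(G) ≥ 1. Combining the bounds, tw(G) = 1.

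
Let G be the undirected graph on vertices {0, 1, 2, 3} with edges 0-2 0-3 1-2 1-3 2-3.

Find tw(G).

2

A width-2 tree decomposition is:
Bags: B1 = {1, 2, 3}  B2 = {0, 2, 3}
Tree: B1–B2
The largest bag has 3 vertices, giving width 2; this decomposition certifies tw(G) ≤ 2. For the lower bound, the 3 vertices {0, 2, 3} are pairwise adjacent, and any tree decomposition puts a clique entirely inside one bag — forcing width ≥ 2. Hence tw(G) = 2 exactly.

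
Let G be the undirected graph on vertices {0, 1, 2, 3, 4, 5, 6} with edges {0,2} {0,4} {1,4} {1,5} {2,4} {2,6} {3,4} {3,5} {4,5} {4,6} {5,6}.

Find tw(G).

2

A width-2 tree decomposition is:
Bags: B1 = {4, 5, 6}  B2 = {2, 4, 6}  B3 = {0, 2, 4}  B4 = {1, 4, 5}  B5 = {3, 4, 5}
Tree: B1–B2, B2–B3, B1–B4, B4–B5
Every bag has size at most 3, so the width is 3 − 1 = 2 and tw(G) ≤ 2. On the other hand G contains the 3-clique {0, 2, 4}. A clique must lie in a single bag of any decomposition, so no decomposition can have width below 2. Hence tw(G) = 2 exactly.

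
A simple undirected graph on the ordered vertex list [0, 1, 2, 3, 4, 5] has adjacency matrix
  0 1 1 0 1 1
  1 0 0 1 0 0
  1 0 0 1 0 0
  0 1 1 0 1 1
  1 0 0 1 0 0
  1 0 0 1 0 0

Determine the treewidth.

2

A width-2 tree decomposition is:
Bags: B1 = {0, 2, 3}  B2 = {0, 1, 3}  B3 = {0, 3, 5}  B4 = {0, 3, 4}
Tree: B1–B2, B2–B3, B3–B4
Each bag holds 3 vertices, so the decomposition has width 2, which upper-bounds the treewidth. Since 2–0–1–3–2 is a cycle in G, G is not acyclic. Forests are exactly the graphs of treewidth ≤ 1, so tw(G) ≥ 2. Hence tw(G) = 2 exactly.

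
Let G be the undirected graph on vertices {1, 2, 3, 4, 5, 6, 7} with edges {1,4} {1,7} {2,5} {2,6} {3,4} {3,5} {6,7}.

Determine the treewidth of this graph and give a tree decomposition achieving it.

The largest bag has 3 vertices, giving width 2; this decomposition certifies tw(G) ≤ 2. Since 2–5–3–4–1–7–6–2 is a cycle in G, G is not acyclic. Forests are exactly the graphs of treewidth ≤ 1, so tw(G) ≥ 2. The upper and lower bounds meet at 2, so that is the treewidth.

Treewidth 2.
One optimal decomposition is:
Bags: B1 = {2, 3, 5}  B2 = {2, 3, 4}  B3 = {1, 2, 4}  B4 = {1, 2, 7}  B5 = {2, 6, 7}
Tree: B1–B2, B2–B3, B3–B4, B4–B5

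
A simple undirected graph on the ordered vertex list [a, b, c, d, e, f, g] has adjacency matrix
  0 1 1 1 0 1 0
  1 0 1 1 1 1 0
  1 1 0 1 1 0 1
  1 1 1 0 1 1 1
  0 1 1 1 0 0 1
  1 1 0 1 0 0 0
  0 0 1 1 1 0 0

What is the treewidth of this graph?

A width-3 tree decomposition is:
Bags: B1 = {b, c, d, e}  B2 = {a, b, c, d}  B3 = {c, d, e, g}  B4 = {a, b, d, f}
Tree: B1–B2, B1–B3, B2–B4
The largest bag has 4 vertices, giving width 3; this decomposition certifies tw(G) ≤ 3. For the lower bound, the 4 vertices {c, d, e, g} are pairwise adjacent, and any tree decomposition puts a clique entirely inside one bag — forcing width ≥ 3. Hence tw(G) = 3 exactly.

3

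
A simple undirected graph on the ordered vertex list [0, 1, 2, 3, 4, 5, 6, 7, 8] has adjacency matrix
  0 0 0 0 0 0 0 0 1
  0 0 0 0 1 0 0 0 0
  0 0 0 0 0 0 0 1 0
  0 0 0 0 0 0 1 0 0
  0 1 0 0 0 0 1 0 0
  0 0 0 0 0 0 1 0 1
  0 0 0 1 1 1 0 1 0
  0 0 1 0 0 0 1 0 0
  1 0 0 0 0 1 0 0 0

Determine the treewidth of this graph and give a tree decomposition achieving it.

Treewidth 1.
One such decomposition:
Bags: B1 = {5, 6}  B2 = {4, 6}  B3 = {1, 4}  B4 = {3, 6}  B5 = {5, 8}  B6 = {6, 7}  B7 = {2, 7}  B8 = {0, 8}
Tree: B1–B2, B2–B3, B2–B4, B1–B5, B4–B6, B6–B7, B5–B8

Each bag holds 2 vertices, so the decomposition has width 1, which upper-bounds the treewidth. G has an edge, so its treewidth is at least 1. The upper and lower bounds meet at 1, so that is the treewidth.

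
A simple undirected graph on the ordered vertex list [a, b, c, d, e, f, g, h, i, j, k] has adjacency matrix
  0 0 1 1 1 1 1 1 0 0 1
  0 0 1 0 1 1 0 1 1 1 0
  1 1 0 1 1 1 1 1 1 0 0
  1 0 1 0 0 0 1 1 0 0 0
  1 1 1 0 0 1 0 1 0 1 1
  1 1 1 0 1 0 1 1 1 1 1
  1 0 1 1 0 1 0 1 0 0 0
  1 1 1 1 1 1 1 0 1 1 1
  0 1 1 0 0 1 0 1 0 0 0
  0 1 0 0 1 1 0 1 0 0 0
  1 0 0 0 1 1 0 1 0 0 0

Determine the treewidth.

A width-4 tree decomposition is:
Bags: B1 = {b, e, f, h, j}  B2 = {b, c, e, f, h}  B3 = {a, c, e, f, h}  B4 = {a, c, f, g, h}  B5 = {a, c, d, g, h}  B6 = {a, e, f, h, k}  B7 = {b, c, f, h, i}
Tree: B1–B2, B2–B3, B3–B4, B4–B5, B3–B6, B2–B7
Each bag holds 5 vertices, so the decomposition has width 4, which upper-bounds the treewidth. On the other hand G contains the 5-clique {a, c, d, g, h}. A clique must lie in a single bag of any decomposition, so no decomposition can have width below 4. Combining the bounds, tw(G) = 4.

4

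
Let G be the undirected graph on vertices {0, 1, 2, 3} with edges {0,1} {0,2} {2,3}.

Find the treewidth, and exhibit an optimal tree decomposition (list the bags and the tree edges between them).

Each bag holds 2 vertices, so the decomposition has width 1, which upper-bounds the treewidth. Any graph with an edge has treewidth ≥ 1, and G has the edge 3–2. Therefore the treewidth is 1.

Treewidth 1.
Bags: B1 = {2, 3}  B2 = {0, 2}  B3 = {0, 1}
Tree: B1–B2, B2–B3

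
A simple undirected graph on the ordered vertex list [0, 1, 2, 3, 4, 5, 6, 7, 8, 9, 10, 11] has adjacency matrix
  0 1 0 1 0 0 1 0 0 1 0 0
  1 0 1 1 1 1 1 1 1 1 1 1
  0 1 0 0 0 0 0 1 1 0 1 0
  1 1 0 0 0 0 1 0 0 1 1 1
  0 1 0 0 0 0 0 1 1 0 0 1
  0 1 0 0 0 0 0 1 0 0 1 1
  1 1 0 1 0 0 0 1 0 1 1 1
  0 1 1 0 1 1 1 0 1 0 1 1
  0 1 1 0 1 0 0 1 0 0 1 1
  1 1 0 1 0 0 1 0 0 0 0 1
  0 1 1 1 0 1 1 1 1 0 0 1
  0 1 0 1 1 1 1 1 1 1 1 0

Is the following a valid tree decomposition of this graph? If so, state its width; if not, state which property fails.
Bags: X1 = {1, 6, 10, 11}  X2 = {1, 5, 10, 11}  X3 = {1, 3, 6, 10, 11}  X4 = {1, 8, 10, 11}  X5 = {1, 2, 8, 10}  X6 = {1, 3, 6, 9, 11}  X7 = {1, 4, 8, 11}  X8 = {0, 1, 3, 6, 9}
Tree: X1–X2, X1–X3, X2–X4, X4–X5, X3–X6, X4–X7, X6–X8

No — vertex 7 appears in no bag.

A tree decomposition must satisfy three properties: every vertex lies in some bag; for every edge, both endpoints lie together in some bag; and for every vertex, the bags containing it form a connected subtree. Here vertex 7 appears in no bag, so the decomposition is invalid.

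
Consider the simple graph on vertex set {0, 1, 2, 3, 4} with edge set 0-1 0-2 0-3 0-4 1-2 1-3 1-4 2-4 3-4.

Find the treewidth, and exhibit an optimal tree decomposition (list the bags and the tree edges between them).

Every bag has size at most 4, so the width is 4 − 1 = 3 and tw(G) ≤ 3. For the lower bound, the 4 vertices {0, 1, 2, 4} are pairwise adjacent, and any tree decomposition puts a clique entirely inside one bag — forcing width ≥ 3. Hence tw(G) = 3 exactly.

Treewidth 3.
One such decomposition:
Bags: B1 = {0, 1, 2, 4}  B2 = {0, 1, 3, 4}
Tree: B1–B2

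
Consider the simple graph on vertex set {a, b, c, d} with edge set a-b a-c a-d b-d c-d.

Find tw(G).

2

A width-2 tree decomposition is:
Bags: B1 = {a, c, d}  B2 = {a, b, d}
Tree: B1–B2
Each bag holds 3 vertices, so the decomposition has width 2, which upper-bounds the treewidth. On the other hand G contains the 3-clique {a, c, d}. A clique must lie in a single bag of any decomposition, so no decomposition can have width below 2. Therefore the treewidth is 2.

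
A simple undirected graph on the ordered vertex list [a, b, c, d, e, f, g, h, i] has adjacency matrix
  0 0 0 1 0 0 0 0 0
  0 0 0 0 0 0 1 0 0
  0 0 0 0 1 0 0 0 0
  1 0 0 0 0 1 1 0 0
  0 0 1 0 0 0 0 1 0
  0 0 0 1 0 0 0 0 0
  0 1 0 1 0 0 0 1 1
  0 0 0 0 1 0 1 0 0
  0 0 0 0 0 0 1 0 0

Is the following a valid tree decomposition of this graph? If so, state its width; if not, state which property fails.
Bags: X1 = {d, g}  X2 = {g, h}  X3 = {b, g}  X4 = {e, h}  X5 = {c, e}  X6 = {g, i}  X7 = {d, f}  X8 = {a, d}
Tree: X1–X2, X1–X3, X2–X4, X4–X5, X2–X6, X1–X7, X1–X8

Yes; width 1.

Every vertex of G appears in some bag (union = {a, b, c, d, e, f, g, h, i}); every edge is covered by a bag; and for each vertex v the set of bags containing v is connected in the bag tree. The decomposition is therefore valid. The largest bag has 2 vertices, so the width is 1.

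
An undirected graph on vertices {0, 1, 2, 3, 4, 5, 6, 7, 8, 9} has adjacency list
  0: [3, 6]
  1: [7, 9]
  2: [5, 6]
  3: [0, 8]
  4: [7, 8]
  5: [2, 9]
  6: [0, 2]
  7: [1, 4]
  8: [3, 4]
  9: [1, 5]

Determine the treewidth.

2

A width-2 tree decomposition is:
Bags: B1 = {2, 5, 6}  B2 = {0, 5, 6}  B3 = {0, 3, 5}  B4 = {3, 5, 8}  B5 = {4, 5, 8}  B6 = {4, 5, 7}  B7 = {1, 5, 7}  B8 = {1, 5, 9}
Tree: B1–B2, B2–B3, B3–B4, B4–B5, B5–B6, B6–B7, B7–B8
Each bag holds 3 vertices, so the decomposition has width 2, which upper-bounds the treewidth. For the lower bound, G contains the cycle 5–2–6–0–3–8–4–7–1–9–5, so G is not a forest; only forests have treewidth ≤ 1, hence tw(G) ≥ 2. Therefore the treewidth is 2.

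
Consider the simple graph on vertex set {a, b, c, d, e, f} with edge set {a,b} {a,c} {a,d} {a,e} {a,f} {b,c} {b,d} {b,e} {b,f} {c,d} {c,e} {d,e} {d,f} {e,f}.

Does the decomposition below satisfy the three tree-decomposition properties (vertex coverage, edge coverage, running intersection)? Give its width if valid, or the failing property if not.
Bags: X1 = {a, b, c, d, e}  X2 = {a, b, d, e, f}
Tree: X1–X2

Checking the three conditions: (i) the bags cover all of {a, b, c, d, e, f}; (ii) for each edge, some bag contains both endpoints; (iii) the bags containing any fixed vertex form a subtree. All hold, so the decomposition is valid with width 5 − 1 = 4.

Yes; width 4.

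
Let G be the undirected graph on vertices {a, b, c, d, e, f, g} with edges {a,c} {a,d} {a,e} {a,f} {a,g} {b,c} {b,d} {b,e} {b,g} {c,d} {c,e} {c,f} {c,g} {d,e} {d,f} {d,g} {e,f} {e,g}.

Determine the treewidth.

A width-4 tree decomposition is:
Bags: B1 = {a, c, d, e, g}  B2 = {a, c, d, e, f}  B3 = {b, c, d, e, g}
Tree: B1–B2, B1–B3
Each bag holds 5 vertices, so the decomposition has width 4, which upper-bounds the treewidth. Conversely, {a, c, d, e, g} is a clique of size 5, and the vertices of any clique must share a bag in every tree decomposition; so some bag has ≥ 5 vertices and tw(G) ≥ 4. Therefore the treewidth is 4.

4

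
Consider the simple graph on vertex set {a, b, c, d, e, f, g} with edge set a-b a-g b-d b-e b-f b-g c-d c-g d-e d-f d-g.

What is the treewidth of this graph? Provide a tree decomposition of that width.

Treewidth 2.
One such decomposition:
Bags: B1 = {b, d, g}  B2 = {a, b, g}  B3 = {b, d, f}  B4 = {b, d, e}  B5 = {c, d, g}
Tree: B1–B2, B1–B3, B3–B4, B1–B5

The largest bag has 3 vertices, giving width 2; this decomposition certifies tw(G) ≤ 2. For the lower bound, the 3 vertices {c, d, g} are pairwise adjacent, and any tree decomposition puts a clique entirely inside one bag — forcing width ≥ 2. Hence tw(G) = 2 exactly.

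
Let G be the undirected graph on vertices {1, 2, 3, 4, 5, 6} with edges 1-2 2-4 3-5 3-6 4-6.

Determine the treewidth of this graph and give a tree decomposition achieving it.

The largest bag has 2 vertices, giving width 1; this decomposition certifies tw(G) ≤ 1. Any graph with an edge has treewidth ≥ 1, and G has the edge 1–2. Combining the bounds, tw(G) = 1.

Treewidth 1.
One such decomposition:
Bags: B1 = {1, 2}  B2 = {2, 4}  B3 = {4, 6}  B4 = {3, 6}  B5 = {3, 5}
Tree: B1–B2, B2–B3, B3–B4, B4–B5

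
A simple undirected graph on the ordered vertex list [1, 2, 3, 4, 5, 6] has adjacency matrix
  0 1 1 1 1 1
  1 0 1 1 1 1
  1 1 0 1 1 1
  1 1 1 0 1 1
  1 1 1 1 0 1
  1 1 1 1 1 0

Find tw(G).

5

A width-5 tree decomposition is:
Bags: B1 = {1, 2, 3, 4, 5, 6}
Tree: (single bag)
A single bag containing all 6 vertices is trivially a valid decomposition of width 5. For the lower bound, the 6 vertices {1, 2, 3, 4, 5, 6} are pairwise adjacent, and any tree decomposition puts a clique entirely inside one bag — forcing width ≥ 5. Combining the bounds, tw(G) = 5.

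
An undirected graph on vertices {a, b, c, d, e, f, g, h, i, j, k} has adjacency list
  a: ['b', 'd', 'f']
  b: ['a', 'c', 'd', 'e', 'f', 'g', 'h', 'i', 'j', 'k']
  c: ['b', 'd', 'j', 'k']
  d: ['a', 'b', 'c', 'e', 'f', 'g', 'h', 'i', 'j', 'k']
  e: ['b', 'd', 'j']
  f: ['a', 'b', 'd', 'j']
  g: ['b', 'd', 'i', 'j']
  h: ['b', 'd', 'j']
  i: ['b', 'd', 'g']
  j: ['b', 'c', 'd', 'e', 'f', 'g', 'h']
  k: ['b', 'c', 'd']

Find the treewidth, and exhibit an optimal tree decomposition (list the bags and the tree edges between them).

Each bag holds 4 vertices, so the decomposition has width 3, which upper-bounds the treewidth. Conversely, {b, d, f, j} is a clique of size 4, and the vertices of any clique must share a bag in every tree decomposition; so some bag has ≥ 4 vertices and tw(G) ≥ 3. Therefore the treewidth is 3.

Treewidth 3.
One such decomposition:
Bags: B1 = {b, c, d, j}  B2 = {b, c, d, k}  B3 = {b, d, h, j}  B4 = {b, d, f, j}  B5 = {b, d, e, j}  B6 = {b, d, g, j}  B7 = {b, d, g, i}  B8 = {a, b, d, f}
Tree: B1–B2, B1–B3, B1–B4, B1–B5, B3–B6, B6–B7, B4–B8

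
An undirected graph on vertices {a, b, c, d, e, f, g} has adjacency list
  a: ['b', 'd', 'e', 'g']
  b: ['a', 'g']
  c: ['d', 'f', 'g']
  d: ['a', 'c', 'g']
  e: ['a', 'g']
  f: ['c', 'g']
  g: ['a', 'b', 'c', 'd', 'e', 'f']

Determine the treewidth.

A width-2 tree decomposition is:
Bags: B1 = {c, f, g}  B2 = {c, d, g}  B3 = {a, d, g}  B4 = {a, e, g}  B5 = {a, b, g}
Tree: B1–B2, B2–B3, B3–B4, B4–B5
Each bag holds 3 vertices, so the decomposition has width 2, which upper-bounds the treewidth. On the other hand G contains the 3-clique {a, d, g}. A clique must lie in a single bag of any decomposition, so no decomposition can have width below 2. Therefore the treewidth is 2.

2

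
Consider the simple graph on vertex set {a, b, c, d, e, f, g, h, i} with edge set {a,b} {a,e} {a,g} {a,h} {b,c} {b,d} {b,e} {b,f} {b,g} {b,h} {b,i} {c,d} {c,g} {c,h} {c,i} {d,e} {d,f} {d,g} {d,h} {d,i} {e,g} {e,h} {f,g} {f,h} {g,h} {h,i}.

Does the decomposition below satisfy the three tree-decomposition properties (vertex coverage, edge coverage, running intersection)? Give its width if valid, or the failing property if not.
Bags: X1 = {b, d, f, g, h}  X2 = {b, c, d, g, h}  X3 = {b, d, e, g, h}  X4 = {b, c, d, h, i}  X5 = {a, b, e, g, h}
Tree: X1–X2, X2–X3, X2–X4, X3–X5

Checking the three conditions: (i) the bags cover all of {a, b, c, d, e, f, g, h, i}; (ii) for each edge, some bag contains both endpoints; (iii) the bags containing any fixed vertex form a subtree. All hold, so the decomposition is valid with width 5 − 1 = 4.

Yes; width 4.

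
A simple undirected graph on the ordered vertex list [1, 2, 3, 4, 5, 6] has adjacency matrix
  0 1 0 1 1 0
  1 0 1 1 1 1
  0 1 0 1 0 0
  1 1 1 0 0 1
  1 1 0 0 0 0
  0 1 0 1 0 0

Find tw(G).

2

A width-2 tree decomposition is:
Bags: B1 = {2, 4, 6}  B2 = {1, 2, 4}  B3 = {1, 2, 5}  B4 = {2, 3, 4}
Tree: B1–B2, B2–B3, B1–B4
Each bag holds 3 vertices, so the decomposition has width 2, which upper-bounds the treewidth. For the lower bound, the 3 vertices {1, 2, 4} are pairwise adjacent, and any tree decomposition puts a clique entirely inside one bag — forcing width ≥ 2. Hence tw(G) = 2 exactly.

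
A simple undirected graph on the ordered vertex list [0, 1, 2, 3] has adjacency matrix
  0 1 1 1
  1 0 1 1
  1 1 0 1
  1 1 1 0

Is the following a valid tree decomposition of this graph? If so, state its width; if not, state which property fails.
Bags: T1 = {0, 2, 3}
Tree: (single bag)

A tree decomposition must satisfy three properties: every vertex lies in some bag; for every edge, both endpoints lie together in some bag; and for every vertex, the bags containing it form a connected subtree. Here vertex 1 appears in no bag, so the decomposition is invalid.

No — vertex 1 appears in no bag.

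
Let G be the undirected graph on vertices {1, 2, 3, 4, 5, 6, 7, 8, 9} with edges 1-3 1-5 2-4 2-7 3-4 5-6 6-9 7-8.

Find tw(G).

1

A width-1 tree decomposition is:
Bags: B1 = {6, 9}  B2 = {5, 6}  B3 = {1, 5}  B4 = {1, 3}  B5 = {3, 4}  B6 = {2, 4}  B7 = {2, 7}  B8 = {7, 8}
Tree: B1–B2, B2–B3, B3–B4, B4–B5, B5–B6, B6–B7, B7–B8
Each bag holds 2 vertices, so the decomposition has width 1, which upper-bounds the treewidth. G has an edge, so its treewidth is at least 1. The upper and lower bounds meet at 1, so that is the treewidth.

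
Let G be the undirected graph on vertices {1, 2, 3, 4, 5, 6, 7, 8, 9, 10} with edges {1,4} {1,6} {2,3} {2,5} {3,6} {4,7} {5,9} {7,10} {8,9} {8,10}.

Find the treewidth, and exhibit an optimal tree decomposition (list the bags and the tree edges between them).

Treewidth 2.
One optimal decomposition is:
Bags: B1 = {1, 4, 7}  B2 = {1, 7, 10}  B3 = {1, 8, 10}  B4 = {1, 8, 9}  B5 = {1, 5, 9}  B6 = {1, 2, 5}  B7 = {1, 2, 3}  B8 = {1, 3, 6}
Tree: B1–B2, B2–B3, B3–B4, B4–B5, B5–B6, B6–B7, B7–B8

The largest bag has 3 vertices, giving width 2; this decomposition certifies tw(G) ≤ 2. Since 1–4–7–10–8–9–5–2–3–6–1 is a cycle in G, G is not acyclic. Forests are exactly the graphs of treewidth ≤ 1, so tw(G) ≥ 2. Therefore the treewidth is 2.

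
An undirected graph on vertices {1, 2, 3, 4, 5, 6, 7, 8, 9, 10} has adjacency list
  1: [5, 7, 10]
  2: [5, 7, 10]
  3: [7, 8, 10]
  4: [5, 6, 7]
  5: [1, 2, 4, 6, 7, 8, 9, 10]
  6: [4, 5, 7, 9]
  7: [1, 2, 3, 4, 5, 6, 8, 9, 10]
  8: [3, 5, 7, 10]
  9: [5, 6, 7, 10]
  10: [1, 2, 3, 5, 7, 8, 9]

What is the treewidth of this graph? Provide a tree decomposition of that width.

Treewidth 3.
One such decomposition:
Bags: B1 = {2, 5, 7, 10}  B2 = {5, 7, 9, 10}  B3 = {5, 6, 7, 9}  B4 = {5, 7, 8, 10}  B5 = {4, 5, 6, 7}  B6 = {3, 7, 8, 10}  B7 = {1, 5, 7, 10}
Tree: B1–B2, B2–B3, B2–B4, B3–B5, B4–B6, B2–B7

Each bag holds 4 vertices, so the decomposition has width 3, which upper-bounds the treewidth. On the other hand G contains the 4-clique {3, 7, 8, 10}. A clique must lie in a single bag of any decomposition, so no decomposition can have width below 3. Combining the bounds, tw(G) = 3.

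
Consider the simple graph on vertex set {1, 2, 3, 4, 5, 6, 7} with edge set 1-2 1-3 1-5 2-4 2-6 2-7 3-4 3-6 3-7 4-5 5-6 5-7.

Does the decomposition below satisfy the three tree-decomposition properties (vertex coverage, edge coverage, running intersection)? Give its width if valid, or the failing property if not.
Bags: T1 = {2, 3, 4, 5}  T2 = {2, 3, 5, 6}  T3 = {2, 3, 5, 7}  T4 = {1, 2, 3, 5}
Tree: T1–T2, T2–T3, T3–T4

Yes; width 3.

Vertex coverage: the bags together contain {1, 2, 3, 4, 5, 6, 7}, the full vertex set. Edge coverage: each edge of G has both endpoints in at least one bag. Running intersection: for every vertex, the bags containing it form a connected subtree. All three properties hold, so this is a valid tree decomposition of width max|bag| − 1 = 3, and hence tw(G) ≤ 3.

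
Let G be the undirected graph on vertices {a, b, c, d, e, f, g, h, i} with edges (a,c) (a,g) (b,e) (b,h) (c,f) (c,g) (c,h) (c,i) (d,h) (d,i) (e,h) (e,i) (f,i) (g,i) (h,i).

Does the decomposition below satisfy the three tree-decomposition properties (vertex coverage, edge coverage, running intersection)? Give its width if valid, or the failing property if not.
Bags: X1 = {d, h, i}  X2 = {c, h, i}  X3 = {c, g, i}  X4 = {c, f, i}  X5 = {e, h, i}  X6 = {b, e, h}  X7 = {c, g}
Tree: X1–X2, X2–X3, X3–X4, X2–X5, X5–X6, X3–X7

No — vertex a appears in no bag.

A tree decomposition must satisfy three properties: every vertex lies in some bag; for every edge, both endpoints lie together in some bag; and for every vertex, the bags containing it form a connected subtree. Here vertex a appears in no bag, so the decomposition is invalid.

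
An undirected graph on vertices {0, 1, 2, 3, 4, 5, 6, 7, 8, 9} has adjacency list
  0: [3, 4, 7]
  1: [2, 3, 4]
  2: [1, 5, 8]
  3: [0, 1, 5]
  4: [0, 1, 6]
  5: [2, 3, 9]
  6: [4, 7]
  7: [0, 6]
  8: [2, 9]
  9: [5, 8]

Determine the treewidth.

2

A width-2 tree decomposition is:
Bags: B1 = {5, 8, 9}  B2 = {2, 5, 8}  B3 = {2, 3, 5}  B4 = {1, 2, 3}  B5 = {0, 1, 3}  B6 = {0, 1, 4}  B7 = {0, 4, 7}  B8 = {4, 6, 7}
Tree: B1–B2, B2–B3, B3–B4, B4–B5, B5–B6, B6–B7, B7–B8
The largest bag has 3 vertices, giving width 2; this decomposition certifies tw(G) ≤ 2. The edges 9–8–2–5–9 form a cycle, so G is not a tree and its treewidth is at least 2. Combining the bounds, tw(G) = 2.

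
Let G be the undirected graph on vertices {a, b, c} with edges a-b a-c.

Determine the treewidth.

A width-1 tree decomposition is:
Bags: B1 = {a, b}  B2 = {a, c}
Tree: B1–B2
Each bag holds 2 vertices, so the decomposition has width 1, which upper-bounds the treewidth. Since G has at least one edge (e.g. a–b), it is not an edgeless graph, so tw(G) ≥ 1. Therefore the treewidth is 1.

1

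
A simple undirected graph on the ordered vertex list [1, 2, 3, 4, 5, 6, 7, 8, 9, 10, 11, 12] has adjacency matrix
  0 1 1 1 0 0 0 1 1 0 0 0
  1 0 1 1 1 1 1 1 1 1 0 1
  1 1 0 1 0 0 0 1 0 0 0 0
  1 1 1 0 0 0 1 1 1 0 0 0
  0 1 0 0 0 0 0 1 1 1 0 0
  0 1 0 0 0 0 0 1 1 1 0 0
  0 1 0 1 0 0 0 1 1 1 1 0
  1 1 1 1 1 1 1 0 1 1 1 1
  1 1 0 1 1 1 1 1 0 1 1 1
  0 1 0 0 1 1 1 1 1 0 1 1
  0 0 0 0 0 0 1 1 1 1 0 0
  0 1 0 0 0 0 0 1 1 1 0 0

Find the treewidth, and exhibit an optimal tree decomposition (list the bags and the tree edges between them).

The largest bag has 5 vertices, giving width 4; this decomposition certifies tw(G) ≤ 4. Conversely, {1, 2, 4, 8, 9} is a clique of size 5, and the vertices of any clique must share a bag in every tree decomposition; so some bag has ≥ 5 vertices and tw(G) ≥ 4. Hence tw(G) = 4 exactly.

Treewidth 4.
One such decomposition:
Bags: B1 = {7, 8, 9, 10, 11}  B2 = {2, 7, 8, 9, 10}  B3 = {2, 6, 8, 9, 10}  B4 = {2, 4, 7, 8, 9}  B5 = {1, 2, 4, 8, 9}  B6 = {2, 5, 8, 9, 10}  B7 = {1, 2, 3, 4, 8}  B8 = {2, 8, 9, 10, 12}
Tree: B1–B2, B2–B3, B2–B4, B4–B5, B3–B6, B5–B7, B6–B8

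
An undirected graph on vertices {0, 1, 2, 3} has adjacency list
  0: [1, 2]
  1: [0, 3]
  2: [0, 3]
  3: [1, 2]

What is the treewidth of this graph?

2

A width-2 tree decomposition is:
Bags: B1 = {0, 2, 3}  B2 = {0, 1, 3}
Tree: B1–B2
The largest bag has 3 vertices, giving width 2; this decomposition certifies tw(G) ≤ 2. Since 0–2–3–1–0 is a cycle in G, G is not acyclic. Forests are exactly the graphs of treewidth ≤ 1, so tw(G) ≥ 2. Combining the bounds, tw(G) = 2.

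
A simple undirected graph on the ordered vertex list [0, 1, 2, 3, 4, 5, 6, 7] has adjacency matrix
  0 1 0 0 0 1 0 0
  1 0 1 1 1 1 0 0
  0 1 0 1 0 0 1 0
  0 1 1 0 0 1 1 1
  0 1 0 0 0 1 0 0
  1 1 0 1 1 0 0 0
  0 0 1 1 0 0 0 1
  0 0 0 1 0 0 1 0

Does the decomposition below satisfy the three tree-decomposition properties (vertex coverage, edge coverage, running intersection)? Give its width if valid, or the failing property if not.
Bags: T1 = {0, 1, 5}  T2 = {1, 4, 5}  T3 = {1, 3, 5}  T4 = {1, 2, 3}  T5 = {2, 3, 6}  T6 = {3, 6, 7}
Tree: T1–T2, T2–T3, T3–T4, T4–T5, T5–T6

Checking the three conditions: (i) the bags cover all of {0, 1, 2, 3, 4, 5, 6, 7}; (ii) for each edge, some bag contains both endpoints; (iii) the bags containing any fixed vertex form a subtree. All hold, so the decomposition is valid with width 3 − 1 = 2.

Yes; width 2.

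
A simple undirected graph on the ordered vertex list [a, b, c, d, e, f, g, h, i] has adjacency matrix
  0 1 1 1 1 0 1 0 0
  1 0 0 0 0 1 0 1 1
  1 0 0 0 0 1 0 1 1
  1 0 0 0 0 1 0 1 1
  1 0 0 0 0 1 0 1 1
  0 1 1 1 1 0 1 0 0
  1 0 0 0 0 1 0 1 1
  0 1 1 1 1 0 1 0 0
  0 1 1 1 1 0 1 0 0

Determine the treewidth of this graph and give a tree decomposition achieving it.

Each bag holds 5 vertices, so the decomposition has width 4, which upper-bounds the treewidth. For the lower bound: the 5 vertex sets {b,f}, {e,h}, {d,i}, {a}, {c} are disjoint, each induces a connected subgraph, and every pair is joined by at least one edge of G. Contracting each set to a single vertex therefore yields K_{5} as a minor, and since treewidth is minor-monotone, tw(G) ≥ tw(K_{5}) = 4. Therefore the treewidth is 4.

Treewidth 4.
One such decomposition:
Bags: B1 = {a, b, f, h, i}  B2 = {a, e, f, h, i}  B3 = {a, d, f, h, i}  B4 = {a, c, f, h, i}  B5 = {a, f, g, h, i}
Tree: B1–B2, B2–B3, B3–B4, B4–B5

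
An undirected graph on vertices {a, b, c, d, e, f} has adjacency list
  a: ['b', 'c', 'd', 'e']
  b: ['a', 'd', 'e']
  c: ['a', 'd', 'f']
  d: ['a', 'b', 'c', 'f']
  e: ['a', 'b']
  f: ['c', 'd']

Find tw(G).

A width-2 tree decomposition is:
Bags: B1 = {a, b, d}  B2 = {a, c, d}  B3 = {a, b, e}  B4 = {c, d, f}
Tree: B1–B2, B1–B3, B2–B4
Every bag has size at most 3, so the width is 3 − 1 = 2 and tw(G) ≤ 2. Conversely, {c, d, f} is a clique of size 3, and the vertices of any clique must share a bag in every tree decomposition; so some bag has ≥ 3 vertices and tw(G) ≥ 2. Hence tw(G) = 2 exactly.

2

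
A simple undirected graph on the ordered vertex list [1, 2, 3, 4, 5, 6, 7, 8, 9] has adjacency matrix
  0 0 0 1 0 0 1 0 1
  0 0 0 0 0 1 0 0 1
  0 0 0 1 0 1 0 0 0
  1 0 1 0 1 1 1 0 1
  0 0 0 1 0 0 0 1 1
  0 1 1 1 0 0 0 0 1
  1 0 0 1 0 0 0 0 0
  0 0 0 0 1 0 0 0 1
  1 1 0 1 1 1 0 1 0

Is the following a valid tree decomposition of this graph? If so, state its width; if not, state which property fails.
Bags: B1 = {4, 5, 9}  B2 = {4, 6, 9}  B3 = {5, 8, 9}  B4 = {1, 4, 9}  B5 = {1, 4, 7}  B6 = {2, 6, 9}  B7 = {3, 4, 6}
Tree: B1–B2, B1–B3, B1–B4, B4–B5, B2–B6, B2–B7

Yes; width 2.

Every vertex of G appears in some bag (union = {1, 2, 3, 4, 5, 6, 7, 8, 9}); every edge is covered by a bag; and for each vertex v the set of bags containing v is connected in the bag tree. The decomposition is therefore valid. The largest bag has 3 vertices, so the width is 2.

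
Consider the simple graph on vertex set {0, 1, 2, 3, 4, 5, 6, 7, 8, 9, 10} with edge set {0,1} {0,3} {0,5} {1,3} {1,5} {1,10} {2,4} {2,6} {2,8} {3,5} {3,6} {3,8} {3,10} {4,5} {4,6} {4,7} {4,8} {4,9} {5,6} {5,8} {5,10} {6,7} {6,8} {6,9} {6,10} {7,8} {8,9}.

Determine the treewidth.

3

A width-3 tree decomposition is:
Bags: B1 = {3, 5, 6, 10}  B2 = {3, 5, 6, 8}  B3 = {1, 3, 5, 10}  B4 = {4, 5, 6, 8}  B5 = {2, 4, 6, 8}  B6 = {0, 1, 3, 5}  B7 = {4, 6, 8, 9}  B8 = {4, 6, 7, 8}
Tree: B1–B2, B1–B3, B2–B4, B4–B5, B3–B6, B4–B7, B5–B8
The largest bag has 4 vertices, giving width 3; this decomposition certifies tw(G) ≤ 3. For the lower bound, the 4 vertices {0, 1, 3, 5} are pairwise adjacent, and any tree decomposition puts a clique entirely inside one bag — forcing width ≥ 3. Combining the bounds, tw(G) = 3.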